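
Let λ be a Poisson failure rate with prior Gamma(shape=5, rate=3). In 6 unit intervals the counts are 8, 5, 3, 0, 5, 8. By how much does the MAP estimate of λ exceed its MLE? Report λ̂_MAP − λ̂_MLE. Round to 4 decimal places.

MAP − MLE = -1.1667

Σxᵢ = 29. Posterior is Gamma(34, 9); MAP = (34−1)/9 = 33/9 ≈ 3.66667.
MLE = x̄ = 29/6 ≈ 4.83333.
Difference = 33/9 − 29/6 = -7/6 ≈ -1.1667.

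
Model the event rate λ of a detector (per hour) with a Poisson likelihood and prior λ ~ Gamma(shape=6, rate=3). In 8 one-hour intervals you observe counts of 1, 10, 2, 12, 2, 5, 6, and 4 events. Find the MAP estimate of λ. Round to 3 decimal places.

Σxᵢ = 1+10+2+12+2+5+6+4 = 42, with n = 8.
Posterior ∝ λ^5e^(−3λ) · λ^42e^(−8λ) = λ^47e^(−11λ), i.e. Gamma(shape=48, rate=11).
The mode of a Gamma(a, b) with a ≥ 1 (shape–rate) is (a−1)/b = 47/11 ≈ 4.273.

λ̂_MAP = 4.273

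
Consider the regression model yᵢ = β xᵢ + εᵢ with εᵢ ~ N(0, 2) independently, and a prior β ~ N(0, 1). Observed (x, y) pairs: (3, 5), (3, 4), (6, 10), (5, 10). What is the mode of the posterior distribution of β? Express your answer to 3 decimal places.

log p(β | y) = −Σ(yᵢ − βxᵢ)²/(2·2) − β²/(2·1) + const.
Setting the derivative to zero: Σxᵢ(yᵢ − βxᵢ)/2 − β/1 = 0, so β = Σxᵢyᵢ / (Σxᵢ² + σ²/τ²).
Σxᵢyᵢ = 3·5 + 3·4 + 6·10 + 5·10 = 137; Σxᵢ² = 79; σ²/τ² = 2.
β̂_MAP = 137 / (79 + 2) = 137/81 ≈ 1.691.

β̂_MAP = 1.691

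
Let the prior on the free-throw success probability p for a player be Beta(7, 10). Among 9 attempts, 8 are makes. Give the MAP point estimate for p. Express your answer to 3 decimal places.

Prior: Beta(7, 10).
Data: 8 successes in 9 trials. The binomial likelihood contributes p^8(1−p)^1, so the posterior is Beta(7+8, 10+1) = Beta(15, 11).
For Beta(a, b) with a, b > 1 the mode is (a−1)/(a+b−2) = 14/24 ≈ 0.583.

p̂_MAP = 0.583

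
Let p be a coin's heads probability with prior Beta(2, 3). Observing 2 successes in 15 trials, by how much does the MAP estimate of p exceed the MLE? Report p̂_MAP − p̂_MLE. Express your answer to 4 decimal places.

Posterior is Beta(4, 16); MAP = (4−1)/(20−2) = 3/18 ≈ 0.16667.
MLE ignores the prior: p̂_MLE = k/n = 2/15 ≈ 0.13333.
Difference = 3/18 − 2/15 = 1/30 ≈ 0.0333.

MAP − MLE = 0.0333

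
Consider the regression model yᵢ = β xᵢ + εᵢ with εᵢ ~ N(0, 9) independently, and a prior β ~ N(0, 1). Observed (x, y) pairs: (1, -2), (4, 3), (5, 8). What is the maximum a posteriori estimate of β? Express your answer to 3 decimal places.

log p(β | y) = −Σ(yᵢ − βxᵢ)²/(2·9) − β²/(2·1) + const.
Setting the derivative to zero: Σxᵢ(yᵢ − βxᵢ)/9 − β/1 = 0, so β = Σxᵢyᵢ / (Σxᵢ² + σ²/τ²).
Σxᵢyᵢ = 1·(-2) + 4·3 + 5·8 = 50; Σxᵢ² = 42; σ²/τ² = 9.
β̂_MAP = 50 / (42 + 9) = 50/51 ≈ 0.980.

β̂_MAP = 0.980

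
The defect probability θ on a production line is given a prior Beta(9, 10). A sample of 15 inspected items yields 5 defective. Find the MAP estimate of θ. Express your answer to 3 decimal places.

θ̂_MAP = 0.406

Prior: Beta(9, 10).
Data: 5 successes in 15 trials. The binomial likelihood contributes θ^5(1−θ)^10, so the posterior is Beta(9+5, 10+10) = Beta(14, 20).
For Beta(a, b) with a, b > 1 the mode is (a−1)/(a+b−2) = 13/32 ≈ 0.406.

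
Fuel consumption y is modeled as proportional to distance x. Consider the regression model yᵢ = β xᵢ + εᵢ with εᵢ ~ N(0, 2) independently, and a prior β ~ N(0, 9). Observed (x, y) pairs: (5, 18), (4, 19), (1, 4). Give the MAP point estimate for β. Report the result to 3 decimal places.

β̂_MAP = 4.026

log p(β | y) = −Σ(yᵢ − βxᵢ)²/(2·2) − β²/(2·9) + const.
Setting the derivative to zero: Σxᵢ(yᵢ − βxᵢ)/2 − β/9 = 0, so β = Σxᵢyᵢ / (Σxᵢ² + σ²/τ²).
Σxᵢyᵢ = 5·18 + 4·19 + 1·4 = 170; Σxᵢ² = 42; σ²/τ² = 2/9.
β̂_MAP = 170 / (42 + 2/9) = 170/(380/9) = 153/38 ≈ 4.026.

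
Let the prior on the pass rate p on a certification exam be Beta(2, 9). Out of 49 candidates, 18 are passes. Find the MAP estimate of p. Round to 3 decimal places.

p̂_MAP = 0.328

Prior: Beta(2, 9).
Data: 18 successes in 49 trials. The binomial likelihood contributes p^18(1−p)^31, so the posterior is Beta(2+18, 9+31) = Beta(20, 40).
For Beta(a, b) with a, b > 1 the mode is (a−1)/(a+b−2) = 19/58 ≈ 0.328.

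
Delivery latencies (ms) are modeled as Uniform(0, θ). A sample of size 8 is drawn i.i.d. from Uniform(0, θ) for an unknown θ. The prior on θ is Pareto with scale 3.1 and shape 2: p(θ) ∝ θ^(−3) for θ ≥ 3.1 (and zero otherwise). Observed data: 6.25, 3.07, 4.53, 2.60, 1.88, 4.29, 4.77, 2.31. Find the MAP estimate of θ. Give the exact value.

The Uniform(0, θ) likelihood is θ^(−n) for θ ≥ max(xᵢ), zero otherwise. Here max(xᵢ) = 6.25.
Posterior ∝ θ^(−3) · θ^(−8) = θ^(−11) on θ ≥ max(3.1, 6.25) = 6.25.
This density is strictly decreasing in θ, so the posterior mode lies at the lower boundary of the support.

θ̂_MAP = 6.25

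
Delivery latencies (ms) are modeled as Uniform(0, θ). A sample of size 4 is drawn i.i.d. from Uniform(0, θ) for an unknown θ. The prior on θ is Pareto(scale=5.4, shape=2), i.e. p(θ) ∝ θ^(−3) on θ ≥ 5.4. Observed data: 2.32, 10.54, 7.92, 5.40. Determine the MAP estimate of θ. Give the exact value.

θ̂_MAP = 10.54

The Uniform(0, θ) likelihood is θ^(−n) for θ ≥ max(xᵢ), zero otherwise. Here max(xᵢ) = 10.54.
Posterior ∝ θ^(−3) · θ^(−4) = θ^(−7) on θ ≥ max(5.4, 10.54) = 10.54.
This density is strictly decreasing in θ, so the posterior mode lies at the lower boundary of the support.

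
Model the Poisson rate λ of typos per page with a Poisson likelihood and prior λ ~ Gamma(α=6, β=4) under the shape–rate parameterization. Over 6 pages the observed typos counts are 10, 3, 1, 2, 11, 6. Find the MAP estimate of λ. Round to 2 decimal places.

Σxᵢ = 10+3+1+2+11+6 = 33, with n = 6.
Posterior ∝ λ^5e^(−4λ) · λ^33e^(−6λ) = λ^38e^(−10λ), i.e. Gamma(shape=39, rate=10).
The mode of a Gamma(a, b) with a ≥ 1 (shape–rate) is (a−1)/b = 38/10 ≈ 3.80.

λ̂_MAP = 3.80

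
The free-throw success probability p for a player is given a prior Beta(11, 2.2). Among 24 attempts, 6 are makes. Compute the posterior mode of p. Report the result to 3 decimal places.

p̂_MAP = 0.455

Prior: Beta(11, 2.2).
Data: 6 successes in 24 trials. The binomial likelihood contributes p^6(1−p)^18, so the posterior is Beta(11+6, 2.2+18) = Beta(17, 20.2).
For Beta(a, b) with a, b > 1 the mode is (a−1)/(a+b−2) = 16/35.2 ≈ 0.455.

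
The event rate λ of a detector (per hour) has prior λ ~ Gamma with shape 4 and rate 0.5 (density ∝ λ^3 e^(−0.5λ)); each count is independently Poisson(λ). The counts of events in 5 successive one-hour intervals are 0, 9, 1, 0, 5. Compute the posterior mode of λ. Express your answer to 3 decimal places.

λ̂_MAP = 3.273

Σxᵢ = 0+9+1+0+5 = 15, with n = 5.
Posterior ∝ λ^3e^(−0.5λ) · λ^15e^(−5λ) = λ^18e^(−5.5λ), i.e. Gamma(shape=19, rate=5.5).
The mode of a Gamma(a, b) with a ≥ 1 (shape–rate) is (a−1)/b = 18/5.5 ≈ 3.273.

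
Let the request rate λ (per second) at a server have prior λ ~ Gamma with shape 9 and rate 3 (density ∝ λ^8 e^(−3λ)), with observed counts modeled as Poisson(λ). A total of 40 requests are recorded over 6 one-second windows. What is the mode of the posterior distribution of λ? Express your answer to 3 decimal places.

Σxᵢ = 40, n = 6.
Posterior ∝ λ^8e^(−3λ) · λ^40e^(−6λ) = λ^48e^(−9λ), i.e. Gamma(shape=49, rate=9).
The mode of a Gamma(a, b) with a ≥ 1 (shape–rate) is (a−1)/b = 48/9 ≈ 5.333.

λ̂_MAP = 5.333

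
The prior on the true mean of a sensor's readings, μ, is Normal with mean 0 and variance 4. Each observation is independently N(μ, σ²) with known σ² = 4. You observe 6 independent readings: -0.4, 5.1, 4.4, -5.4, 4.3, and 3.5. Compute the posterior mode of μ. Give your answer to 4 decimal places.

n = 6; x̄ = ((-0.4) + 5.1 + 4.4 + (-5.4) + 4.3 + 3.5)/6 = 11.5/6 = 23/12 ≈ 1.9167.
For a Normal prior and Normal likelihood with known variance, the posterior is Normal; its mode equals its mean, the precision-weighted average.
Prior precision 1/σ₀² = 1/4 = 0.25; data precision n/σ² = 6/4 = 1.5.
μ̂ = (0.25·0 + 1.5·(23/12)) / (0.25 + 1.5) = 2.875/1.75 = 23/14 ≈ 1.6429.

μ̂_MAP = 1.6429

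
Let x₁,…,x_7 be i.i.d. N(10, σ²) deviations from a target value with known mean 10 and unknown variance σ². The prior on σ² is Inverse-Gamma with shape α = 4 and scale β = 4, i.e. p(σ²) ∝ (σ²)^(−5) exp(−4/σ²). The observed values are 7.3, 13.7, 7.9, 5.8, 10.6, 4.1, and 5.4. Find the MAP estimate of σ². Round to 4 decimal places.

σ̂²_MAP = 6.3153

Sum of squared deviations about the known mean: SS = (7.3−10)² + (13.7−10)² + (7.9−10)² + (5.8−10)² + (10.6−10)² + (4.1−10)² + (5.4−10)² = 99.36.
The Normal likelihood contributes (σ²)^(−n/2) exp(−SS/(2σ²)), so the posterior is Inverse-Gamma(α + n/2, β + SS/2) = Inverse-Gamma(7.5, 53.68).
The mode of Inverse-Gamma(a, b) is b/(a+1) = 53.68/8.5 ≈ 6.3153.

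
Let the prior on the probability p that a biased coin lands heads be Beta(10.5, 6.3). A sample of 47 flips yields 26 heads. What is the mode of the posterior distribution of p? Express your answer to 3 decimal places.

p̂_MAP = 0.574

Prior: Beta(10.5, 6.3).
Data: 26 successes in 47 trials. The binomial likelihood contributes p^26(1−p)^21, so the posterior is Beta(10.5+26, 6.3+21) = Beta(36.5, 27.3).
For Beta(a, b) with a, b > 1 the mode is (a−1)/(a+b−2) = 35.5/61.8 ≈ 0.574.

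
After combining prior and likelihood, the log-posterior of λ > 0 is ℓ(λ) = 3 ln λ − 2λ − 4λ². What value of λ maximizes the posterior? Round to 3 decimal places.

ℓ'(λ) = 3/λ − 2 − 8λ. Setting this to zero and multiplying by λ: 8λ² + 2λ − 3 = 0.
λ = (−2 + √(2² + 4·8·3)) / (2·8) = (−2 + √100) / 16 = (−2 + 10)/16 = 1/2.
ℓ''(λ) = −3/λ² − 8 < 0, confirming a maximum.

λ̂_MAP = 0.500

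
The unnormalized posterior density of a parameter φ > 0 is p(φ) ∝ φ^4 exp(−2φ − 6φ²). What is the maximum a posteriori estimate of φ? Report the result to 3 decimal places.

ℓ'(φ) = 4/φ − 2 − 12φ. Setting this to zero and multiplying by φ: 12φ² + 2φ − 4 = 0.
φ = (−2 + √(2² + 4·12·4)) / (2·12) = (−2 + √196) / 24 = (−2 + 14)/24 = 1/2.
ℓ''(φ) = −4/φ² − 12 < 0, confirming a maximum.

φ̂_MAP = 0.500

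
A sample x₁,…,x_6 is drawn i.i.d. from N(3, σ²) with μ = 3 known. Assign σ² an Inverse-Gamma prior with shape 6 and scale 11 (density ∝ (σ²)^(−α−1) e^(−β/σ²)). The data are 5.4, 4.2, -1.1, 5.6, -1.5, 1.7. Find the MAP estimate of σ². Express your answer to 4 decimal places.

Sum of squared deviations about the known mean: SS = (5.4−3)² + (4.2−3)² + (-1.1−3)² + (5.6−3)² + (-1.5−3)² + (1.7−3)² = 52.71.
The Normal likelihood contributes (σ²)^(−n/2) exp(−SS/(2σ²)), so the posterior is Inverse-Gamma(α + n/2, β + SS/2) = Inverse-Gamma(9, 37.355).
The mode of Inverse-Gamma(a, b) is b/(a+1) = 37.355/10 ≈ 3.7355.

σ̂²_MAP = 3.7355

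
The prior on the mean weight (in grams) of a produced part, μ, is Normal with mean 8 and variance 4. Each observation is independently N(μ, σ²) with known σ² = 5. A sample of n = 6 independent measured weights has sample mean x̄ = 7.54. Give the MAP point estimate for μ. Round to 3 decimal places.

n = 6, x̄ = 7.54.
For a Normal prior and Normal likelihood with known variance, the posterior is Normal; its mode equals its mean, the precision-weighted average.
Prior precision 1/σ₀² = 1/4 = 0.25; data precision n/σ² = 6/5 = 1.2.
μ̂ = (0.25·8 + 1.2·7.54) / (0.25 + 1.2) = 11.048/1.45 = 5524/725 ≈ 7.619.

μ̂_MAP = 7.619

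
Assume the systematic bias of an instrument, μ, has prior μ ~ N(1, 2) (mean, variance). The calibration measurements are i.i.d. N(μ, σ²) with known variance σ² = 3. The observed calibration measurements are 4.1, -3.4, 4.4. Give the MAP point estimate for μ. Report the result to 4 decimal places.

μ̂_MAP = 1.4667

n = 3; x̄ = (4.1 + (-3.4) + 4.4)/3 = 5.1/3 = 1.7.
For a Normal prior and Normal likelihood with known variance, the posterior is Normal; its mode equals its mean, the precision-weighted average.
Prior precision 1/σ₀² = 1/2 = 0.5; data precision n/σ² = 3/3 = 1.
μ̂ = (0.5·1 + 1·1.7) / (0.5 + 1) = 2.2/1.5 = 22/15 ≈ 1.4667.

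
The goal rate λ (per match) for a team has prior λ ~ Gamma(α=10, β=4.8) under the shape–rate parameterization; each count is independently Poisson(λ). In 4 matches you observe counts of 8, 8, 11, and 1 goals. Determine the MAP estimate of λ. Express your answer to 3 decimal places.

Σxᵢ = 8+8+11+1 = 28, with n = 4.
Posterior ∝ λ^9e^(−4.8λ) · λ^28e^(−4λ) = λ^37e^(−8.8λ), i.e. Gamma(shape=38, rate=8.8).
The mode of a Gamma(a, b) with a ≥ 1 (shape–rate) is (a−1)/b = 37/8.8 ≈ 4.205.

λ̂_MAP = 4.205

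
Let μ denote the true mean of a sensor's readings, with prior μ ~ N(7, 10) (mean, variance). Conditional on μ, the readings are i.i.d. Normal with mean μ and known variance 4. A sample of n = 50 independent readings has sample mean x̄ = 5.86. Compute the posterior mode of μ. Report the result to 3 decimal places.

n = 50, x̄ = 5.86.
For a Normal prior and Normal likelihood with known variance, the posterior is Normal; its mode equals its mean, the precision-weighted average.
Prior precision 1/σ₀² = 1/10 = 0.1; data precision n/σ² = 50/4 = 12.5.
μ̂ = (0.1·7 + 12.5·5.86) / (0.1 + 12.5) = 73.95/12.6 = 493/84 ≈ 5.869.

μ̂_MAP = 5.869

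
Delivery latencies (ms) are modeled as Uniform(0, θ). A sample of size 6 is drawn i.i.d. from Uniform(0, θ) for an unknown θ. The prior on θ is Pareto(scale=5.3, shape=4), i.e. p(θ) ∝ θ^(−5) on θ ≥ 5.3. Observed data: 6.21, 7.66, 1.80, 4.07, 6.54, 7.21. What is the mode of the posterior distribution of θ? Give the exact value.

The Uniform(0, θ) likelihood is θ^(−n) for θ ≥ max(xᵢ), zero otherwise. Here max(xᵢ) = 7.66.
Posterior ∝ θ^(−5) · θ^(−6) = θ^(−11) on θ ≥ max(5.3, 7.66) = 7.66.
This density is strictly decreasing in θ, so the posterior mode lies at the lower boundary of the support.

θ̂_MAP = 7.66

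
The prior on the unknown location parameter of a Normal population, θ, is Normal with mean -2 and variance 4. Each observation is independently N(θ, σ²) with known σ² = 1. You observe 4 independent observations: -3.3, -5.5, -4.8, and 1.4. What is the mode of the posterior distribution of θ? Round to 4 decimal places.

n = 4; x̄ = ((-3.3) + (-5.5) + (-4.8) + 1.4)/4 = -12.2/4 = -3.05.
For a Normal prior and Normal likelihood with known variance, the posterior is Normal; its mode equals its mean, the precision-weighted average.
Prior precision 1/σ₀² = 1/4 = 0.25; data precision n/σ² = 4/1 = 4.
θ̂ = (0.25·(-2) + 4·(-3.05)) / (0.25 + 4) = (-12.7)/4.25 = -254/85 ≈ -2.9882.

θ̂_MAP = -2.9882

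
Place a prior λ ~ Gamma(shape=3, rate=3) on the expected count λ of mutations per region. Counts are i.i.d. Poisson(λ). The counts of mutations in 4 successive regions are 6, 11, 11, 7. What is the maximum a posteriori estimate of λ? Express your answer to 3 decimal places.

λ̂_MAP = 5.286

Σxᵢ = 6+11+11+7 = 35, with n = 4.
Posterior ∝ λ^2e^(−3λ) · λ^35e^(−4λ) = λ^37e^(−7λ), i.e. Gamma(shape=38, rate=7).
The mode of a Gamma(a, b) with a ≥ 1 (shape–rate) is (a−1)/b = 37/7 ≈ 5.286.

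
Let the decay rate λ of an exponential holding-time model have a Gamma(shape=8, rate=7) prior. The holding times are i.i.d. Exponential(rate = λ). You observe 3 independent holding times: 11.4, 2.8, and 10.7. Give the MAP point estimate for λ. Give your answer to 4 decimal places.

The Exponential(rate=λ) likelihood is ∝ λ^n e^(−λΣtᵢ). Here n = 3 and Σtᵢ = 11.4 + 2.8 + 10.7 = 24.9.
Posterior ∝ λ^7e^(−7λ) · λ^3e^(−24.9λ) = λ^10e^(−31.9λ), i.e. Gamma(11, 31.9).
Mode = (a−1)/b = 10/31.9 ≈ 0.3135.

λ̂_MAP = 0.3135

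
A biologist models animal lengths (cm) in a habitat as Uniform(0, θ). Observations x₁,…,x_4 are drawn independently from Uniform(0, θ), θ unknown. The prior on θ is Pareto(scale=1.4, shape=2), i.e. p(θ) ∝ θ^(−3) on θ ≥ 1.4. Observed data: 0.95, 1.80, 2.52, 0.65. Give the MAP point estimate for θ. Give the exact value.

The Uniform(0, θ) likelihood is θ^(−n) for θ ≥ max(xᵢ), zero otherwise. Here max(xᵢ) = 2.52.
Posterior ∝ θ^(−3) · θ^(−4) = θ^(−7) on θ ≥ max(1.4, 2.52) = 2.52.
This density is strictly decreasing in θ, so the posterior mode lies at the lower boundary of the support.

θ̂_MAP = 2.52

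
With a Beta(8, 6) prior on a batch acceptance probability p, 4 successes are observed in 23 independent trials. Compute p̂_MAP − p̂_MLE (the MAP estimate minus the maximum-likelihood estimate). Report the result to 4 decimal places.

MAP − MLE = 0.1404

Posterior is Beta(12, 25); MAP = (12−1)/(37−2) = 11/35 ≈ 0.31429.
MLE ignores the prior: p̂_MLE = k/n = 4/23 ≈ 0.17391.
Difference = 11/35 − 4/23 = 113/805 ≈ 0.1404.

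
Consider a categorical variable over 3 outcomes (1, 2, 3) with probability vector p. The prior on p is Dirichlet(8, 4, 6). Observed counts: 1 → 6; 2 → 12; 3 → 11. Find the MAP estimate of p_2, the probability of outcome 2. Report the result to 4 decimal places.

The posterior is Dirichlet(αᵢ + nᵢ) = Dirichlet(14, 16, 17).
For a Dirichlet(a₁,…,a_K) with all aᵢ > 1, the mode has j-th component (aⱼ − 1)/(Σaᵢ − K).
Here Σaᵢ = 47 and K = 3, so p_2 = (16 − 1)/(47 − 3) = 15/44 ≈ 0.3409.

MAP estimate: 0.3409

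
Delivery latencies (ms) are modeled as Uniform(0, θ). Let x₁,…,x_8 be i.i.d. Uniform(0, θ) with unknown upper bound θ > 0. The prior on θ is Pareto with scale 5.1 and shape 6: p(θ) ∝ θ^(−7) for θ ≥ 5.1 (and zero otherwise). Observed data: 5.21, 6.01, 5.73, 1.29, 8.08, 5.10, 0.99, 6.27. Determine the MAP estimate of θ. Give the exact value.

θ̂_MAP = 8.08

The Uniform(0, θ) likelihood is θ^(−n) for θ ≥ max(xᵢ), zero otherwise. Here max(xᵢ) = 8.08.
Posterior ∝ θ^(−7) · θ^(−8) = θ^(−15) on θ ≥ max(5.1, 8.08) = 8.08.
This density is strictly decreasing in θ, so the posterior mode lies at the lower boundary of the support.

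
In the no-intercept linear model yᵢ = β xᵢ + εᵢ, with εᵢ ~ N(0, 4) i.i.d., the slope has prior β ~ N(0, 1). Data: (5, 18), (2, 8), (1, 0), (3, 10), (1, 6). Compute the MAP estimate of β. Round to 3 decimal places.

log p(β | y) = −Σ(yᵢ − βxᵢ)²/(2·4) − β²/(2·1) + const.
Setting the derivative to zero: Σxᵢ(yᵢ − βxᵢ)/4 − β/1 = 0, so β = Σxᵢyᵢ / (Σxᵢ² + σ²/τ²).
Σxᵢyᵢ = 5·18 + 2·8 + 1·0 + 3·10 + 1·6 = 142; Σxᵢ² = 40; σ²/τ² = 4.
β̂_MAP = 142 / (40 + 4) = 142/44 ≈ 3.227.

β̂_MAP = 3.227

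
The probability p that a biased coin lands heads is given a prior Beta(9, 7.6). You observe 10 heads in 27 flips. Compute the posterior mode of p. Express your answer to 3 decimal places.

Prior: Beta(9, 7.6).
Data: 10 successes in 27 trials. The binomial likelihood contributes p^10(1−p)^17, so the posterior is Beta(9+10, 7.6+17) = Beta(19, 24.6).
For Beta(a, b) with a, b > 1 the mode is (a−1)/(a+b−2) = 18/41.6 ≈ 0.433.

p̂_MAP = 0.433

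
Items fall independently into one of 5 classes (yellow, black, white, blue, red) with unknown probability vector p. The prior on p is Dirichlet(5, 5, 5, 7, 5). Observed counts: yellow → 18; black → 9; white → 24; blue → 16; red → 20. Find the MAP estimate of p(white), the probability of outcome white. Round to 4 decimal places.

The posterior is Dirichlet(αᵢ + nᵢ) = Dirichlet(23, 14, 29, 23, 25).
For a Dirichlet(a₁,…,a_K) with all aᵢ > 1, the mode has j-th component (aⱼ − 1)/(Σaᵢ − K).
Here Σaᵢ = 114 and K = 5, so p(white) = (29 − 1)/(114 − 5) = 28/109 ≈ 0.2569.

MAP estimate of p(white) = 0.2569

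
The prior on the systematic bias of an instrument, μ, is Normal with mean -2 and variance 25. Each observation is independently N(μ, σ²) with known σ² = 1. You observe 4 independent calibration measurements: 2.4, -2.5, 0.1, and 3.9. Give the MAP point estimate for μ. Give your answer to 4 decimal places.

μ̂_MAP = 0.9455

n = 4; x̄ = (2.4 + (-2.5) + 0.1 + 3.9)/4 = 3.9/4 = 0.975.
For a Normal prior and Normal likelihood with known variance, the posterior is Normal; its mode equals its mean, the precision-weighted average.
Prior precision 1/σ₀² = 1/25 = 0.04; data precision n/σ² = 4/1 = 4.
μ̂ = (0.04·(-2) + 4·0.975) / (0.04 + 4) = 3.82/4.04 = 191/202 ≈ 0.9455.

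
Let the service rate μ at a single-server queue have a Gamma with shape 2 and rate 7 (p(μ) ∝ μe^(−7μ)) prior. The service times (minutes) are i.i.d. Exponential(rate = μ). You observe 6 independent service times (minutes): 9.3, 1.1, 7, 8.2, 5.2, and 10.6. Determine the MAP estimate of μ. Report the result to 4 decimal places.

The Exponential(rate=μ) likelihood is ∝ μ^n e^(−μΣtᵢ). Here n = 6 and Σtᵢ = 9.3 + 1.1 + 7 + 8.2 + 5.2 + 10.6 = 41.4.
Posterior ∝ μe^(−7μ) · μ^6e^(−41.4μ) = μ^7e^(−48.4μ), i.e. Gamma(8, 48.4).
Mode = (a−1)/b = 7/48.4 ≈ 0.1446.

μ̂_MAP = 0.1446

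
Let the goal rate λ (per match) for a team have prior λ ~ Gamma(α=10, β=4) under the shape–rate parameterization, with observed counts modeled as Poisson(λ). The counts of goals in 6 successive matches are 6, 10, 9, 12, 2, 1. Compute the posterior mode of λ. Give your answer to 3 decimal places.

Σxᵢ = 6+10+9+12+2+1 = 40, with n = 6.
Posterior ∝ λ^9e^(−4λ) · λ^40e^(−6λ) = λ^49e^(−10λ), i.e. Gamma(shape=50, rate=10).
The mode of a Gamma(a, b) with a ≥ 1 (shape–rate) is (a−1)/b = 49/10 ≈ 4.900.

λ̂_MAP = 4.900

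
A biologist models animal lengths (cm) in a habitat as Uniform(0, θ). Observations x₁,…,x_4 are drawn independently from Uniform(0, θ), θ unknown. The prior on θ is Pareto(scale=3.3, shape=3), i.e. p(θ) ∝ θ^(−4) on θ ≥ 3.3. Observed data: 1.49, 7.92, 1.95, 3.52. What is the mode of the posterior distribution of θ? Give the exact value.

θ̂_MAP = 7.92

The Uniform(0, θ) likelihood is θ^(−n) for θ ≥ max(xᵢ), zero otherwise. Here max(xᵢ) = 7.92.
Posterior ∝ θ^(−4) · θ^(−4) = θ^(−8) on θ ≥ max(3.3, 7.92) = 7.92.
This density is strictly decreasing in θ, so the posterior mode lies at the lower boundary of the support.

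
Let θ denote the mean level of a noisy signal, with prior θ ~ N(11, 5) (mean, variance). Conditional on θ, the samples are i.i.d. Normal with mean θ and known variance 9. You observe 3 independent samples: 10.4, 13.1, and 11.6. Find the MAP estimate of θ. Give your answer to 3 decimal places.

θ̂_MAP = 11.438

n = 3; x̄ = (10.4 + 13.1 + 11.6)/3 = 35.1/3 = 11.7.
For a Normal prior and Normal likelihood with known variance, the posterior is Normal; its mode equals its mean, the precision-weighted average.
Prior precision 1/σ₀² = 1/5 = 0.2; data precision n/σ² = 3/9 = 1/3.
θ̂ = (0.2·11 + (1/3)·11.7) / (0.2 + 1/3) = 6.1/(8/15) = 11.4375 ≈ 11.438.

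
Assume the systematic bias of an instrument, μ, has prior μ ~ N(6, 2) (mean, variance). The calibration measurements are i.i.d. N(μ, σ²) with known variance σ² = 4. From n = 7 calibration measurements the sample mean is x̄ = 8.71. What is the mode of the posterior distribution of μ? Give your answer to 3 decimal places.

μ̂_MAP = 8.108

n = 7, x̄ = 8.71.
For a Normal prior and Normal likelihood with known variance, the posterior is Normal; its mode equals its mean, the precision-weighted average.
Prior precision 1/σ₀² = 1/2 = 0.5; data precision n/σ² = 7/4 = 1.75.
μ̂ = (0.5·6 + 1.75·8.71) / (0.5 + 1.75) = 18.2425/2.25 = 7297/900 ≈ 8.108.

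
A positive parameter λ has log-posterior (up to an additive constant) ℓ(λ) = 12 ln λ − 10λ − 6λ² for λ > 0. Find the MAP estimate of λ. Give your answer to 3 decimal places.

ℓ'(λ) = 12/λ − 10 − 12λ. Setting this to zero and multiplying by λ: 12λ² + 10λ − 12 = 0.
λ = (−10 + √(10² + 4·12·12)) / (2·12) = (−10 + √676) / 24 = (−10 + 26)/24 = 2/3.
ℓ''(λ) = −12/λ² − 12 < 0, confirming a maximum.

λ̂_MAP = 0.667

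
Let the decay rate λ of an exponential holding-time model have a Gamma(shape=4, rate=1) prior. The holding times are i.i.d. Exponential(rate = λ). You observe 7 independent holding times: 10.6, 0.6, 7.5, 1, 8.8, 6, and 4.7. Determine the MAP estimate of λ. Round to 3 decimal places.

λ̂_MAP = 0.249

The Exponential(rate=λ) likelihood is ∝ λ^n e^(−λΣtᵢ). Here n = 7 and Σtᵢ = 10.6 + 0.6 + 7.5 + 1 + 8.8 + 6 + 4.7 = 39.2.
Posterior ∝ λ^3e^(−1λ) · λ^7e^(−39.2λ) = λ^10e^(−40.2λ), i.e. Gamma(11, 40.2).
Mode = (a−1)/b = 10/40.2 ≈ 0.249.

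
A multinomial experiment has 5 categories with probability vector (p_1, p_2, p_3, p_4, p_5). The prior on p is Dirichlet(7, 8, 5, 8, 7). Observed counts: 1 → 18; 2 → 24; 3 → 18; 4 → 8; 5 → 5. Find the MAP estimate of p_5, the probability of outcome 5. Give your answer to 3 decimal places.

The posterior is Dirichlet(αᵢ + nᵢ) = Dirichlet(25, 32, 23, 16, 12).
For a Dirichlet(a₁,…,a_K) with all aᵢ > 1, the mode has j-th component (aⱼ − 1)/(Σaᵢ − K).
Here Σaᵢ = 108 and K = 5, so p_5 = (12 − 1)/(108 − 5) = 11/103 ≈ 0.107.

MAP estimate: 0.107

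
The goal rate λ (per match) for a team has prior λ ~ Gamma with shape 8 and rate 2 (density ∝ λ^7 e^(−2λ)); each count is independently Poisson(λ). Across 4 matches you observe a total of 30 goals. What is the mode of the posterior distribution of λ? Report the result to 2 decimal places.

Σxᵢ = 30, n = 4.
Posterior ∝ λ^7e^(−2λ) · λ^30e^(−4λ) = λ^37e^(−6λ), i.e. Gamma(shape=38, rate=6).
The mode of a Gamma(a, b) with a ≥ 1 (shape–rate) is (a−1)/b = 37/6 ≈ 6.17.

λ̂_MAP = 6.17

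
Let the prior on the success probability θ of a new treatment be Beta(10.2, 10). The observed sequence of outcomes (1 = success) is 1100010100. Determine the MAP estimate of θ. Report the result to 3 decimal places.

Prior: Beta(10.2, 10).
Data: 4 successes in 10 trials (from the sequence). The binomial likelihood contributes θ^4(1−θ)^6, so the posterior is Beta(10.2+4, 10+6) = Beta(14.2, 16).
For Beta(a, b) with a, b > 1 the mode is (a−1)/(a+b−2) = 13.2/28.2 ≈ 0.468.

θ̂_MAP = 0.468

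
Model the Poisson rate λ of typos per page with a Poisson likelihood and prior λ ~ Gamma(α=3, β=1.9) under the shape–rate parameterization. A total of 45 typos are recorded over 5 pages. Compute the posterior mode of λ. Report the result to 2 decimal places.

λ̂_MAP = 6.81

Σxᵢ = 45, n = 5.
Posterior ∝ λ^2e^(−1.9λ) · λ^45e^(−5λ) = λ^47e^(−6.9λ), i.e. Gamma(shape=48, rate=6.9).
The mode of a Gamma(a, b) with a ≥ 1 (shape–rate) is (a−1)/b = 47/6.9 ≈ 6.81.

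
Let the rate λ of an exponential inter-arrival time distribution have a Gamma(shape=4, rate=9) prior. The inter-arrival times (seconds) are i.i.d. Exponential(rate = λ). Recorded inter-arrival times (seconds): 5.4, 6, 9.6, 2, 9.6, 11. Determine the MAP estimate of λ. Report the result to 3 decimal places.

λ̂_MAP = 0.171

The Exponential(rate=λ) likelihood is ∝ λ^n e^(−λΣtᵢ). Here n = 6 and Σtᵢ = 5.4 + 6 + 9.6 + 2 + 9.6 + 11 = 43.6.
Posterior ∝ λ^3e^(−9λ) · λ^6e^(−43.6λ) = λ^9e^(−52.6λ), i.e. Gamma(10, 52.6).
Mode = (a−1)/b = 9/52.6 ≈ 0.171.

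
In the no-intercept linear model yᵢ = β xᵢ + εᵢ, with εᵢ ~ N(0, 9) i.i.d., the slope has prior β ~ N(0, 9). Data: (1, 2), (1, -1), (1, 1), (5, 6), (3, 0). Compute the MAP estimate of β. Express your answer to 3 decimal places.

β̂_MAP = 0.842

log p(β | y) = −Σ(yᵢ − βxᵢ)²/(2·9) − β²/(2·9) + const.
Setting the derivative to zero: Σxᵢ(yᵢ − βxᵢ)/9 − β/9 = 0, so β = Σxᵢyᵢ / (Σxᵢ² + σ²/τ²).
Σxᵢyᵢ = 1·2 + 1·(-1) + 1·1 + 5·6 + 3·0 = 32; Σxᵢ² = 37; σ²/τ² = 1.
β̂_MAP = 32 / (37 + 1) = 32/38 ≈ 0.842.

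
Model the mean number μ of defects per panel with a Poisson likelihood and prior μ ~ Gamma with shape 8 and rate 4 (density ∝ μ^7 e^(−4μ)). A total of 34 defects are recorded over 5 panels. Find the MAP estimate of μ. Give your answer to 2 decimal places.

Σxᵢ = 34, n = 5.
Posterior ∝ μ^7e^(−4μ) · μ^34e^(−5μ) = μ^41e^(−9μ), i.e. Gamma(shape=42, rate=9).
The mode of a Gamma(a, b) with a ≥ 1 (shape–rate) is (a−1)/b = 41/9 ≈ 4.56.

μ̂_MAP = 4.56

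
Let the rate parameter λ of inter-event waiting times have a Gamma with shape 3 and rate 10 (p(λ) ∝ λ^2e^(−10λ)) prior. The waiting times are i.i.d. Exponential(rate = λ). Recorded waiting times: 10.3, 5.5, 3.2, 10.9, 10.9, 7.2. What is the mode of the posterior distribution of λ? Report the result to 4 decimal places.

The Exponential(rate=λ) likelihood is ∝ λ^n e^(−λΣtᵢ). Here n = 6 and Σtᵢ = 10.3 + 5.5 + 3.2 + 10.9 + 10.9 + 7.2 = 48.
Posterior ∝ λ^2e^(−10λ) · λ^6e^(−48λ) = λ^8e^(−58λ), i.e. Gamma(9, 58).
Mode = (a−1)/b = 8/58 ≈ 0.1379.

λ̂_MAP = 0.1379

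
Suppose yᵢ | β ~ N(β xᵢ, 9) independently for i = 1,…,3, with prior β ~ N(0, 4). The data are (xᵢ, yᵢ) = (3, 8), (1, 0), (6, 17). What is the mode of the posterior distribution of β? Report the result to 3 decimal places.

log p(β | y) = −Σ(yᵢ − βxᵢ)²/(2·9) − β²/(2·4) + const.
Setting the derivative to zero: Σxᵢ(yᵢ − βxᵢ)/9 − β/4 = 0, so β = Σxᵢyᵢ / (Σxᵢ² + σ²/τ²).
Σxᵢyᵢ = 3·8 + 1·0 + 6·17 = 126; Σxᵢ² = 46; σ²/τ² = 2.25.
β̂_MAP = 126 / (46 + 2.25) = 126/48.25 ≈ 2.611.

β̂_MAP = 2.611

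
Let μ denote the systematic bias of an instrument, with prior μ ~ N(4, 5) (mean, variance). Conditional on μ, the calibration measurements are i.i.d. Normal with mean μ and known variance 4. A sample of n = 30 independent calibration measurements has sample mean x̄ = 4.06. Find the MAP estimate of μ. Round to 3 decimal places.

n = 30, x̄ = 4.06.
For a Normal prior and Normal likelihood with known variance, the posterior is Normal; its mode equals its mean, the precision-weighted average.
Prior precision 1/σ₀² = 1/5 = 0.2; data precision n/σ² = 30/4 = 7.5.
μ̂ = (0.2·4 + 7.5·4.06) / (0.2 + 7.5) = 31.25/7.7 = 625/154 ≈ 4.058.

μ̂_MAP = 4.058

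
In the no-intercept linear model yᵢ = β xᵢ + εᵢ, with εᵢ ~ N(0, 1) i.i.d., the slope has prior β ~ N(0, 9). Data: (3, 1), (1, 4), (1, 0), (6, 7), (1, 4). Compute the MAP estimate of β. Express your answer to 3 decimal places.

log p(β | y) = −Σ(yᵢ − βxᵢ)²/(2·1) − β²/(2·9) + const.
Setting the derivative to zero: Σxᵢ(yᵢ − βxᵢ)/1 − β/9 = 0, so β = Σxᵢyᵢ / (Σxᵢ² + σ²/τ²).
Σxᵢyᵢ = 3·1 + 1·4 + 1·0 + 6·7 + 1·4 = 53; Σxᵢ² = 48; σ²/τ² = 1/9.
β̂_MAP = 53 / (48 + 1/9) = 53/(433/9) = 477/433 ≈ 1.102.

β̂_MAP = 1.102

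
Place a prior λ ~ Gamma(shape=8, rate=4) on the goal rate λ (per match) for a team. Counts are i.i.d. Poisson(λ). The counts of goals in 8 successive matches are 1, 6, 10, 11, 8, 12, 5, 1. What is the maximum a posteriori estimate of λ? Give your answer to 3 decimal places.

λ̂_MAP = 5.083

Σxᵢ = 1+6+10+11+8+12+5+1 = 54, with n = 8.
Posterior ∝ λ^7e^(−4λ) · λ^54e^(−8λ) = λ^61e^(−12λ), i.e. Gamma(shape=62, rate=12).
The mode of a Gamma(a, b) with a ≥ 1 (shape–rate) is (a−1)/b = 61/12 ≈ 5.083.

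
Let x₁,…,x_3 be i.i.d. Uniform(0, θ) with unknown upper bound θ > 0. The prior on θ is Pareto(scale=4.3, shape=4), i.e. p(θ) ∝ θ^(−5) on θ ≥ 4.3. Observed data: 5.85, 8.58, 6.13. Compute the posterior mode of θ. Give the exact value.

The Uniform(0, θ) likelihood is θ^(−n) for θ ≥ max(xᵢ), zero otherwise. Here max(xᵢ) = 8.58.
Posterior ∝ θ^(−5) · θ^(−3) = θ^(−8) on θ ≥ max(4.3, 8.58) = 8.58.
This density is strictly decreasing in θ, so the posterior mode lies at the lower boundary of the support.

θ̂_MAP = 8.58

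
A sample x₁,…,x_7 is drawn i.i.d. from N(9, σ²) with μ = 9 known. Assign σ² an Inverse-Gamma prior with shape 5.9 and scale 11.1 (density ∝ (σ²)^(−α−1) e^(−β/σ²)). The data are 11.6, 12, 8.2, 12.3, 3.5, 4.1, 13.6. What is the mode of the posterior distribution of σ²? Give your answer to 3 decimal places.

Sum of squared deviations about the known mean: SS = (11.6−9)² + (12−9)² + (8.2−9)² + (12.3−9)² + (3.5−9)² + (4.1−9)² + (13.6−9)² = 102.71.
The Normal likelihood contributes (σ²)^(−n/2) exp(−SS/(2σ²)), so the posterior is Inverse-Gamma(α + n/2, β + SS/2) = Inverse-Gamma(9.4, 62.455).
The mode of Inverse-Gamma(a, b) is b/(a+1) = 62.455/10.4 ≈ 6.005.

σ̂²_MAP = 6.005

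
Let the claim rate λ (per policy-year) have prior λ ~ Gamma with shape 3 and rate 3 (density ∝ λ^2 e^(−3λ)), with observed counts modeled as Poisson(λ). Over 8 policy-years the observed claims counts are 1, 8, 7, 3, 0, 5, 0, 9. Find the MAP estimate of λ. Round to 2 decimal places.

λ̂_MAP = 3.18

Σxᵢ = 1+8+7+3+0+5+0+9 = 33, with n = 8.
Posterior ∝ λ^2e^(−3λ) · λ^33e^(−8λ) = λ^35e^(−11λ), i.e. Gamma(shape=36, rate=11).
The mode of a Gamma(a, b) with a ≥ 1 (shape–rate) is (a−1)/b = 35/11 ≈ 3.18.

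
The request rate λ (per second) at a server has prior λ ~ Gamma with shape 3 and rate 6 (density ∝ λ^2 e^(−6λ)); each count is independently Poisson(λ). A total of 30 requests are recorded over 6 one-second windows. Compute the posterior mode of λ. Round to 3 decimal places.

λ̂_MAP = 2.667

Σxᵢ = 30, n = 6.
Posterior ∝ λ^2e^(−6λ) · λ^30e^(−6λ) = λ^32e^(−12λ), i.e. Gamma(shape=33, rate=12).
The mode of a Gamma(a, b) with a ≥ 1 (shape–rate) is (a−1)/b = 32/12 ≈ 2.667.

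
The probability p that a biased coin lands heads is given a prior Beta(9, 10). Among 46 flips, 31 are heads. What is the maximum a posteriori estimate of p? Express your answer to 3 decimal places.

p̂_MAP = 0.619

Prior: Beta(9, 10).
Data: 31 successes in 46 trials. The binomial likelihood contributes p^31(1−p)^15, so the posterior is Beta(9+31, 10+15) = Beta(40, 25).
For Beta(a, b) with a, b > 1 the mode is (a−1)/(a+b−2) = 39/63 ≈ 0.619.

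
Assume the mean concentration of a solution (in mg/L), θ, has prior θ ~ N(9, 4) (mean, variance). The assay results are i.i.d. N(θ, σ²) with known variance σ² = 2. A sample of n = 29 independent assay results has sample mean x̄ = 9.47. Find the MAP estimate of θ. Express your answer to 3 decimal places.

n = 29, x̄ = 9.47.
For a Normal prior and Normal likelihood with known variance, the posterior is Normal; its mode equals its mean, the precision-weighted average.
Prior precision 1/σ₀² = 1/4 = 0.25; data precision n/σ² = 29/2 = 14.5.
θ̂ = (0.25·9 + 14.5·9.47) / (0.25 + 14.5) = 139.565/14.75 = 27913/2950 ≈ 9.462.

θ̂_MAP = 9.462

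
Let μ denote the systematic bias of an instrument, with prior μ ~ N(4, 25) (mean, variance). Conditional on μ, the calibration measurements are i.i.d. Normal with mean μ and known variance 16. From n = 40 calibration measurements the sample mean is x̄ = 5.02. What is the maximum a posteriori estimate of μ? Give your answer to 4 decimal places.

n = 40, x̄ = 5.02.
For a Normal prior and Normal likelihood with known variance, the posterior is Normal; its mode equals its mean, the precision-weighted average.
Prior precision 1/σ₀² = 1/25 = 0.04; data precision n/σ² = 40/16 = 2.5.
μ̂ = (0.04·4 + 2.5·5.02) / (0.04 + 2.5) = 12.71/2.54 = 1271/254 ≈ 5.0039.

μ̂_MAP = 5.0039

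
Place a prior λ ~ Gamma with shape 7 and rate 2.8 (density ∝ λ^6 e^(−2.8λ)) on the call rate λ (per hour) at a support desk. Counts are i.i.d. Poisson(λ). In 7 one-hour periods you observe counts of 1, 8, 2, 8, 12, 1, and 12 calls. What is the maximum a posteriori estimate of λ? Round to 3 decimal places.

Σxᵢ = 1+8+2+8+12+1+12 = 44, with n = 7.
Posterior ∝ λ^6e^(−2.8λ) · λ^44e^(−7λ) = λ^50e^(−9.8λ), i.e. Gamma(shape=51, rate=9.8).
The mode of a Gamma(a, b) with a ≥ 1 (shape–rate) is (a−1)/b = 50/9.8 ≈ 5.102.

λ̂_MAP = 5.102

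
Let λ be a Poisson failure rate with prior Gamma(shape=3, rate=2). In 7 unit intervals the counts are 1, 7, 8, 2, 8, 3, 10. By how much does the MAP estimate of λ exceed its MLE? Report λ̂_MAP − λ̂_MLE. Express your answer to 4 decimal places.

MAP − MLE = -1.0159

Σxᵢ = 39. Posterior is Gamma(42, 9); MAP = (42−1)/9 = 41/9 ≈ 4.55556.
MLE = x̄ = 39/7 ≈ 5.57143.
Difference = 41/9 − 39/7 = -64/63 ≈ -1.0159.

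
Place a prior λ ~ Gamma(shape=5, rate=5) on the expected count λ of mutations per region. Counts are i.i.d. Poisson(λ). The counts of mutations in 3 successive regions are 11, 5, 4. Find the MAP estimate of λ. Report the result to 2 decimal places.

λ̂_MAP = 3.00

Σxᵢ = 11+5+4 = 20, with n = 3.
Posterior ∝ λ^4e^(−5λ) · λ^20e^(−3λ) = λ^24e^(−8λ), i.e. Gamma(shape=25, rate=8).
The mode of a Gamma(a, b) with a ≥ 1 (shape–rate) is (a−1)/b = 24/8 ≈ 3.00.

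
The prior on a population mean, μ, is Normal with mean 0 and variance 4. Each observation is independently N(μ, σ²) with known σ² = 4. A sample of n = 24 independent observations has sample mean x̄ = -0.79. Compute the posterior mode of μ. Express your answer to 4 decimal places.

μ̂_MAP = -0.7584

n = 24, x̄ = -0.79.
For a Normal prior and Normal likelihood with known variance, the posterior is Normal; its mode equals its mean, the precision-weighted average.
Prior precision 1/σ₀² = 1/4 = 0.25; data precision n/σ² = 24/4 = 6.
μ̂ = (0.25·0 + 6·(-0.79)) / (0.25 + 6) = (-4.74)/6.25 = -0.7584.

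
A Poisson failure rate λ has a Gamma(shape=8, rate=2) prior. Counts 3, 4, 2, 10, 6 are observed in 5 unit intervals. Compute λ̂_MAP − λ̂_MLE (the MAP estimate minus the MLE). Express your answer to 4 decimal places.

MAP − MLE = -0.4286

Σxᵢ = 25. Posterior is Gamma(33, 7); MAP = (33−1)/7 = 32/7 ≈ 4.57143.
MLE = x̄ = 25/5 ≈ 5.00000.
Difference = 32/7 − 25/5 = -3/7 ≈ -0.4286.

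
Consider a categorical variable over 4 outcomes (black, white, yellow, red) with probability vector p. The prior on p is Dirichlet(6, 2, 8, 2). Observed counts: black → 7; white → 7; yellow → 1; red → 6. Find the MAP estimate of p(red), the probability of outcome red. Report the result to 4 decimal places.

MAP estimate of p(red) = 0.2000

The posterior is Dirichlet(αᵢ + nᵢ) = Dirichlet(13, 9, 9, 8).
For a Dirichlet(a₁,…,a_K) with all aᵢ > 1, the mode has j-th component (aⱼ − 1)/(Σaᵢ − K).
Here Σaᵢ = 39 and K = 4, so p(red) = (8 − 1)/(39 − 4) = 7/35 ≈ 0.2000.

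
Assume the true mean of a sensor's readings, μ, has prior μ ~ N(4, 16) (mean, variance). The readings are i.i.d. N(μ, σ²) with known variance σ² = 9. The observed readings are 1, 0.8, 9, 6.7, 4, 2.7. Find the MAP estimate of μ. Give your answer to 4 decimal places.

μ̂_MAP = 4.0305

n = 6; x̄ = (1 + 0.8 + 9 + 6.7 + 4 + 2.7)/6 = 24.2/6 = 121/30 ≈ 4.0333.
For a Normal prior and Normal likelihood with known variance, the posterior is Normal; its mode equals its mean, the precision-weighted average.
Prior precision 1/σ₀² = 1/16 = 0.0625; data precision n/σ² = 6/9 = 2/3.
μ̂ = (0.0625·4 + (2/3)·(121/30)) / (0.0625 + 2/3) = (529/180)/(35/48) = 2116/525 ≈ 4.0305.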